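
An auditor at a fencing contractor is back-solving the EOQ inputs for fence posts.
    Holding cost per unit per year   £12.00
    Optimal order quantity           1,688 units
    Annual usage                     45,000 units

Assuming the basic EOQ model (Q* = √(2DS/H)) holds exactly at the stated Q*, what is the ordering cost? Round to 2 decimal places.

£379.91

From Q* = √(2DS/H) ⇒ Q*² = 2DS/H.
S = Q²H / (2D) = 1,688² × 12 / (2 × 45,000) = 379.9125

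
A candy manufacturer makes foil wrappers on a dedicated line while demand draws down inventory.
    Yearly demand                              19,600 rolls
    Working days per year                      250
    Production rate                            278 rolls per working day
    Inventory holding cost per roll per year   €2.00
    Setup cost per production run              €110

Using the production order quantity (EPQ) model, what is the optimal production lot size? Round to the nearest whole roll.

1,733 rolls

Daily demand d = 19,600/250 = 78.400; p = 278; 1 − d/p = 0.71799
EPQ = √(2DS / (H(1 − d/p)))
    = √(2 × 19,600 × 110 / (2 × 0.71799)) ≈ 1,732.87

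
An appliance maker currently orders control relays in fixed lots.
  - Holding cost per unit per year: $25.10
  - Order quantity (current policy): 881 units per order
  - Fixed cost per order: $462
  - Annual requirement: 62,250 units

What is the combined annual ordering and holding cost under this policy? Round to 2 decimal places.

$43,700.70

Annual ordering cost = (D/Q)·S = (62,250/881) × 462 = $32,644.15
Annual holding cost  = (Q/2)·H = (881/2) × 25.1 = $11,056.55
Total = $32,644.15 + $11,056.55 = $43,700.70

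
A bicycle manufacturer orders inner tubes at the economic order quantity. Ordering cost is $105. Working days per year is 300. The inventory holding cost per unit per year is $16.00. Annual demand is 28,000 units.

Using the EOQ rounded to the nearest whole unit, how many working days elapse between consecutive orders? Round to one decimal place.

6.5 days

Q* = √(2·D·S / H) = √(2·28,000·105 / 16) = √367,500.0 ≈ 606.22 → Q = 606 units
Cycle time = (working days × Q)/D = (300 × 606) / 28,000 = 6.493 days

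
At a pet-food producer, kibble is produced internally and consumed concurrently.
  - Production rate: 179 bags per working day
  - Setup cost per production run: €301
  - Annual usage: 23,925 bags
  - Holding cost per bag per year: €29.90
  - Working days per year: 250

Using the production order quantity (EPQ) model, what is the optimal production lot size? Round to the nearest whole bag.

1,017 bags

d = 23,925/250 = 95.7000 bags/day;  effective holding cost H(1 − d/p) = 29.9·(1 − 95.7000/179) = 13.91436
Q* = √(2DS / H_eff) = √(2·23,925·301 / 13.91436) ≈ 1,017.40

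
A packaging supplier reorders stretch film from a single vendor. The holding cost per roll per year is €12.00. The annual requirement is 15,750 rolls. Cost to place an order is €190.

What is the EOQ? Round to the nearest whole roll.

EOQ = √(2DS/H) = √(2 × 15,750 × 190 / 12)
    = √(498,750.00) ≈ 706.22

706 rolls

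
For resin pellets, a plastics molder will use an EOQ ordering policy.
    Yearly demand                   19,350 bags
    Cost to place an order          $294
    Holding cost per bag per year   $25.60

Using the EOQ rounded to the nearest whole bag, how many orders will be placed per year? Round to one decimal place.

29.0 orders per year

EOQ = √(2DS/H) = √(2 × 19,350 × 294 / 25.6)
    = √(444,445.31) ≈ 666.67 → Q = 667
Orders per year = D/Q = 19,350 / 667 = 29.010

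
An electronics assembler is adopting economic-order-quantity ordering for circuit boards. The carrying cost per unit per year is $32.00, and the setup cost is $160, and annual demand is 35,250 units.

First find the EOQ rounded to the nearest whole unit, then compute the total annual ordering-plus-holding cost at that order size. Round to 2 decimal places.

2DS/H = 2·35,250·160/32 = 352,500.00
EOQ = √352,500.00 ≈ 593.72 → Q = 594 units
Ordering: D/Q × S = 35,250/594 × $160 = $9,494.95
Holding:  Q/2 × H = 594/2 × $32 = $9,504.00
Total = $9,494.95 + $9,504.00 = $18,998.95

$18,998.95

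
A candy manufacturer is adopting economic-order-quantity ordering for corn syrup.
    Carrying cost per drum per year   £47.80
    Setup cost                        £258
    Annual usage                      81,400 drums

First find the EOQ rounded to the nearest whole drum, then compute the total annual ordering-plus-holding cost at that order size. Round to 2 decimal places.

2DS/H = 2·81,400·258/47.8 = 878,711.30
EOQ = √878,711.30 ≈ 937.40 → Q = 937 drums
Ordering: D/Q × S = 81,400/937 × £258 = £22,413.23
Holding:  Q/2 × H = 937/2 × £47.8 = £22,394.30
Total = £22,413.23 + £22,394.30 = £44,807.53

£44,807.53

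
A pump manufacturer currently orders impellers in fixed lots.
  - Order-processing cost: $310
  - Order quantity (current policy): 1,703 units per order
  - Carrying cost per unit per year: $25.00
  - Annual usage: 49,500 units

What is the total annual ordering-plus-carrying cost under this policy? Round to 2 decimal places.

$30,298.07

Annual ordering cost = (D/Q)·S = (49,500/1,703) × 310 = $9,010.57
Annual holding cost  = (Q/2)·H = (1,703/2) × 25 = $21,287.50
Total = $9,010.57 + $21,287.50 = $30,298.07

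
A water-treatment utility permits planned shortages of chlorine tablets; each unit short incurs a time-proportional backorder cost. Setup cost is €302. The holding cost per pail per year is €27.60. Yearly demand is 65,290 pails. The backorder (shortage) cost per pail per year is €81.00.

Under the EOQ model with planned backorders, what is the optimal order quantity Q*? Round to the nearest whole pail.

1,384 pails

Q* = √(2DS/H) · √((H + b)/b)
   = √(2 × 65,290 × 302 / 27.6) · √((27.6 + 81) / 81)
   = 1,195.328 × 1.1579 ≈ 1,384.08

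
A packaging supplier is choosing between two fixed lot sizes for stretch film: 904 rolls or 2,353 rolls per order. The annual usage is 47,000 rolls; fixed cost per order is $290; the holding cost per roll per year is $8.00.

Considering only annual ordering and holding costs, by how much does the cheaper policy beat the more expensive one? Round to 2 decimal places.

$3,488.83

TC(Q) = (D/Q)S + (Q/2)H
TC(904) = (47,000/904)×290 + (904/2)×8 = $18,693.43
TC(2,353) = (47,000/2,353)×290 + (2,353/2)×8 = $15,204.61
|ΔTC| = |$18,693.43 − $15,204.61| = $3,488.83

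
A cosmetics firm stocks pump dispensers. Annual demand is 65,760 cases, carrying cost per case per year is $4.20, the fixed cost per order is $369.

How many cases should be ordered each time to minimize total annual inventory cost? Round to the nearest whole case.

EOQ = √(2DS/H) = √(2 × 65,760 × 369 / 4.2)
    = √(11,554,971.43) ≈ 3,399.26

3,399 cases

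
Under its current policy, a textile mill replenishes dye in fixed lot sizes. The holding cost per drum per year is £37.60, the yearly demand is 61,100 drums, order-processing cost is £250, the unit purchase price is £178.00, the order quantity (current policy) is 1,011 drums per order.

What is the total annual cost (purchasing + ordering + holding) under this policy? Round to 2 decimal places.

£10,909,915.60

Orders/yr = 61,100/1,011 = 60.435; ordering cost = 60.435 × £250 = £15,108.80
Average inventory = 1,011/2 = 505.5; holding cost = 505.5 × £37.6 = £19,006.80
Purchase cost = D·C = 61,100 × 178 = £10,875,800.00
Total = £15,108.80 + £19,006.80 + £10,875,800.00 = £10,909,915.60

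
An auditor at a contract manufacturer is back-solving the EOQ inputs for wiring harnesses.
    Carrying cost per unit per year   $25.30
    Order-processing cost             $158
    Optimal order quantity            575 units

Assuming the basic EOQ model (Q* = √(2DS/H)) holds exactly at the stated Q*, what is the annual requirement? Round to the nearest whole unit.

From Q* = √(2DS/H) ⇒ Q*² = 2DS/H.
D = Q²H / (2S) = 575² × 25.3 / (2 × 158) = 26,470.93

26,471 units per year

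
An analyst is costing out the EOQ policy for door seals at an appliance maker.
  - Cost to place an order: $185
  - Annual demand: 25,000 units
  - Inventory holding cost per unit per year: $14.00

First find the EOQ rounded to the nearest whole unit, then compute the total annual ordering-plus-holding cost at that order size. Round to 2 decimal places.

EOQ = √(2DS/H) = √(2 × 25,000 × 185 / 14)
    = √(660,714.29) ≈ 812.84 → Q = 813 units
Orders/yr = 25,000/813 = 30.750; ordering cost = 30.750 × $185 = $5,688.81
Average inventory = 813/2 = 406.5; holding cost = 406.5 × $14 = $5,691.00
Total = $5,688.81 + $5,691.00 = $11,379.81

$11,379.81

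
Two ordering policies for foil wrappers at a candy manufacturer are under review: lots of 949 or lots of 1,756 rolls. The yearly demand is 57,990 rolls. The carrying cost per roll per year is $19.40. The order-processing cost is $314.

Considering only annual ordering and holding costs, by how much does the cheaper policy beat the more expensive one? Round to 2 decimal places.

TC(Q) = (D/Q)S + (Q/2)H
TC(949) = (57,990/949)×314 + (949/2)×19.4 = $28,392.72
TC(1,756) = (57,990/1,756)×314 + (1,756/2)×19.4 = $27,402.71
Lots of 1,756 are cheaper by $990.01.

$990.01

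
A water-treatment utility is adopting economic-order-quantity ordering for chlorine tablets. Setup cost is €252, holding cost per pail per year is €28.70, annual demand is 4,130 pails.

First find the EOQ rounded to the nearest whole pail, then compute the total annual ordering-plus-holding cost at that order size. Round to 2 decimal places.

Q* = √(2·D·S / H) = √(2·4,130·252 / 28.7) = √72,526.8 ≈ 269.31 → Q = 269 pails
Orders/yr = 4,130/269 = 15.353; ordering cost = 15.353 × €252 = €3,869.00
Average inventory = 269/2 = 134.5; holding cost = 134.5 × €28.7 = €3,860.15
Total = €3,869.00 + €3,860.15 = €7,729.15

€7,729.15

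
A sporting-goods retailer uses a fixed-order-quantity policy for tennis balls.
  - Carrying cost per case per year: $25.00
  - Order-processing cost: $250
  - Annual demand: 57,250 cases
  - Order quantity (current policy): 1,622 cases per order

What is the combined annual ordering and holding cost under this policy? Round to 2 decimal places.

$29,098.98

Orders/yr = 57,250/1,622 = 35.296; ordering cost = 35.296 × $250 = $8,823.98
Average inventory = 1,622/2 = 811; holding cost = 811 × $25 = $20,275.00
Total = $8,823.98 + $20,275.00 = $29,098.98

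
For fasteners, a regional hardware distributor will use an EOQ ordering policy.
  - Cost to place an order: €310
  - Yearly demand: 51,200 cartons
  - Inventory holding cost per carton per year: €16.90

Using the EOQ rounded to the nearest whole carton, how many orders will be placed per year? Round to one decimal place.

37.3 orders per year

Optimal lot size Q* = (2 × 51,200 × €310 / €16.9)^½ ≈ 1,370.53 → Q = 1,371
Orders per year = D/Q = 51,200 / 1,371 = 37.345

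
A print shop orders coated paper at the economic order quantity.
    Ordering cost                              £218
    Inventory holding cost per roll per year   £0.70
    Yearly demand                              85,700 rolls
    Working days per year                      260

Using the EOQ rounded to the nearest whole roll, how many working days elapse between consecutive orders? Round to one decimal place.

22.2 days

2DS/H = 2·85,700·218/0.7 = 53,378,857.14
EOQ = √53,378,857.14 ≈ 7,306.08 → Q = 7,306 rolls
Days between orders = 260 / (D/Q) = 260 / 11.730 ≈ 22.165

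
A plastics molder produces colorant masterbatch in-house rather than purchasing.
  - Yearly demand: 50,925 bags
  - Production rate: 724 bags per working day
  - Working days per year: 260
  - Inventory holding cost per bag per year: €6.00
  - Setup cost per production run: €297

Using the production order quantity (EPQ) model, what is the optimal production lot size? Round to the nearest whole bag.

Daily demand d = 50,925/260 = 195.865; p = 724; 1 − d/p = 0.72947
EPQ = √(2DS / (H(1 − d/p)))
    = √(2 × 50,925 × 297 / (6 × 0.72947)) ≈ 2,628.94

2,629 bags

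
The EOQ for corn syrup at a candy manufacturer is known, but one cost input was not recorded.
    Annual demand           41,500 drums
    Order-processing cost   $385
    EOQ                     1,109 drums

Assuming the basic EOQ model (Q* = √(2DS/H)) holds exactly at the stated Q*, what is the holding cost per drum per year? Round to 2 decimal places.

EOQ relation: Q² = 2DS/H, so rearrange for the unknown.
H = 2DS / Q² = 2 × 41,500 × 385 / 1,109² = 25.9822

$25.98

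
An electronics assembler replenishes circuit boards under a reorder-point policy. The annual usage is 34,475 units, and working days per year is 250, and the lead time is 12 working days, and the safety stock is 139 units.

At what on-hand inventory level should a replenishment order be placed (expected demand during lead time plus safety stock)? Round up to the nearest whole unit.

Daily demand d = 34,475 / 250 = 137.900 units/day
Demand during lead time = 137.900 × 12 = 1,654.80
Reorder point = 1,654.80 + 139 = 1,793.80 → round up

1,794 units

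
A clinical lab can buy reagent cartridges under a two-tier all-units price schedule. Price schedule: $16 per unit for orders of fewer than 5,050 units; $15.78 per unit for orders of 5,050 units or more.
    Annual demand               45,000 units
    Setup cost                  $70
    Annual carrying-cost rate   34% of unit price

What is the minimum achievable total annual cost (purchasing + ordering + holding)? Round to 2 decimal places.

$724,270.89

H₁ = 34%×$16 = $5.4400;  H₂ = 34%×$15.78 = $5.3652
EOQ₁ = √(2×45,000×70/5.4400) = 1,076.15  (< 5,050, feasible at tier 1)
EOQ₂ = √(2×45,000×70/5.3652) = 1,083.62  (< 5,050 → use Q = 5,050 at tier-2 price)
TC(tier 1 (EOQ₁), Q≈1,076.1) = $725,854.23
TC(tier 2, Q≈5,050.0) = $724,270.89
Minimum at tier 2: $724,270.89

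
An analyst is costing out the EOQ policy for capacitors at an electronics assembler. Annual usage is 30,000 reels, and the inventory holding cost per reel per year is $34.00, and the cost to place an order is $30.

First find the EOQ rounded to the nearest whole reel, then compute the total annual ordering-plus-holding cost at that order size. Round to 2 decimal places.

$7,823.04

2DS/H = 2·30,000·30/34 = 52,941.18
EOQ = √52,941.18 ≈ 230.09 → Q = 230 reels
Annual ordering cost = (D/Q)·S = (30,000/230) × 30 = $3,913.04
Annual holding cost  = (Q/2)·H = (230/2) × 34 = $3,910.00
Total = $3,913.04 + $3,910.00 = $7,823.04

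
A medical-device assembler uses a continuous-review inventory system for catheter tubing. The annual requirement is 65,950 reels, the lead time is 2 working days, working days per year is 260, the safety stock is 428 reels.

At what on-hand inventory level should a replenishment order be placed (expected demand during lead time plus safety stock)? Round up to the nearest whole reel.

936 reels

Daily demand d = 65,950 / 260 = 253.654 reels/day
Demand during lead time = 253.654 × 2 = 507.31
Reorder point = 507.31 + 428 = 935.31 → round up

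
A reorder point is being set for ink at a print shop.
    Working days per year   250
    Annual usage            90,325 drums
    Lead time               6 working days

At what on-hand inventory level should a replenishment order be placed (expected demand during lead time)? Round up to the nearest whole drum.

2,168 drums

Daily demand d = 90,325 / 250 = 361.300 drums/day
Demand during lead time = 361.300 × 6 = 2,167.80
Reorder point = 2,167.80 → round up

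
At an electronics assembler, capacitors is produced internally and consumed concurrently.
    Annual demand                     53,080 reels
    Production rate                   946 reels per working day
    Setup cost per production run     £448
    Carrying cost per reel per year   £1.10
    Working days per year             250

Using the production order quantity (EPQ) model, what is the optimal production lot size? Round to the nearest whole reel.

7,466 reels

d = 53,080/250 = 212.3200 reels/day;  effective holding cost H(1 − d/p) = 1.1·(1 − 212.3200/946) = 0.85312
Q* = √(2DS / H_eff) = √(2·53,080·448 / 0.85312) ≈ 7,466.47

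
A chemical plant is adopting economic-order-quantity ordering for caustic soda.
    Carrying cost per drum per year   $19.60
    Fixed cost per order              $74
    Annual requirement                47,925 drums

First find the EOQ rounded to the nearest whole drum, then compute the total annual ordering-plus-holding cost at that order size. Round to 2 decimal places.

$11,790.71

Optimal lot size Q* = (2 × 47,925 × $74 / $19.6)^½ ≈ 601.57 → Q = 602 drums
Ordering: D/Q × S = 47,925/602 × $74 = $5,891.11
Holding:  Q/2 × H = 602/2 × $19.6 = $5,899.60
Total = $5,891.11 + $5,899.60 = $11,790.71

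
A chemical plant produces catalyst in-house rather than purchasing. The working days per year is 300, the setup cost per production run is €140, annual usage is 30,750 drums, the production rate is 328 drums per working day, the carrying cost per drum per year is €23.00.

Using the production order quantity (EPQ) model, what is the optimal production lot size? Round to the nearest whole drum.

738 drums

Daily demand d = 30,750/300 = 102.500; p = 328; 1 − d/p = 0.68750
EPQ = √(2DS / (H(1 − d/p)))
    = √(2 × 30,750 × 140 / (23 × 0.68750)) ≈ 737.91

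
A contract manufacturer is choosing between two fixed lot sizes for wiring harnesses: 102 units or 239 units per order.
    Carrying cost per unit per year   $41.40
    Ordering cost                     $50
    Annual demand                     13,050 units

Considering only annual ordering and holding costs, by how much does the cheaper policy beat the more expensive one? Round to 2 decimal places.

$831.03

TC(Q) = (D/Q)S + (Q/2)H
TC(102) = (13,050/102)×50 + (102/2)×41.4 = $8,508.46
TC(239) = (13,050/239)×50 + (239/2)×41.4 = $7,677.43
Lots of 239 are cheaper by $831.03.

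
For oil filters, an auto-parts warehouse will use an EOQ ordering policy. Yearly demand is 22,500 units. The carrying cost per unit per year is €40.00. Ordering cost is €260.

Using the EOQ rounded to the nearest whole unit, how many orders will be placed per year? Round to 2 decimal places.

41.59 orders per year

Optimal lot size Q* = (2 × 22,500 × €260 / €40)^½ ≈ 540.83 → Q = 541
Orders per year = D/Q = 22,500 / 541 = 41.590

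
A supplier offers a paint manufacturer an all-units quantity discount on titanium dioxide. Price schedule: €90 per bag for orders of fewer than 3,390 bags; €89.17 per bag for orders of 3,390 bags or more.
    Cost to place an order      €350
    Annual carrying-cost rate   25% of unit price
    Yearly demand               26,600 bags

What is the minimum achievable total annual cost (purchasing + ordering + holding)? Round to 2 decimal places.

€2,412,454.10

H₁ = 25%×€90 = €22.5000;  H₂ = 25%×€89.17 = €22.2925
EOQ₁ = √(2×26,600×350/22.5000) = 909.70  (< 3,390, feasible at tier 1)
EOQ₂ = √(2×26,600×350/22.2925) = 913.92  (< 3,390 → use Q = 3,390 at tier-2 price)
TC(tier 1 (EOQ₁), Q≈909.7) = €2,414,468.27
TC(tier 2, Q≈3,390.0) = €2,412,454.10
Minimum at tier 2: €2,412,454.10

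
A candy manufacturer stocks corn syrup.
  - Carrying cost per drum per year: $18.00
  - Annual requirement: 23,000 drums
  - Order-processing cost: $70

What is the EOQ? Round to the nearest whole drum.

423 drums

Optimal lot size Q* = (2 × 23,000 × $70 / $18)^½ ≈ 422.95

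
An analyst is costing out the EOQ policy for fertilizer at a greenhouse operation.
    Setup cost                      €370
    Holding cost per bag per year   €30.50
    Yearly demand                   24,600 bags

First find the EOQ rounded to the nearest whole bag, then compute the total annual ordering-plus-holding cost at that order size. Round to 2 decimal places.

€23,563.15

Optimal lot size Q* = (2 × 24,600 × €370 / €30.5)^½ ≈ 772.56 → Q = 773 bags
Annual ordering cost = (D/Q)·S = (24,600/773) × 370 = €11,774.90
Annual holding cost  = (Q/2)·H = (773/2) × 30.5 = €11,788.25
Total = €11,774.90 + €11,788.25 = €23,563.15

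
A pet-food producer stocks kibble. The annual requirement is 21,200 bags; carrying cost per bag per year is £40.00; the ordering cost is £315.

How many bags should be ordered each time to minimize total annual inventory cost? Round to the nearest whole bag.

578 bags

Q* = √(2·D·S / H) = √(2·21,200·315 / 40) = √333,900.0 ≈ 577.84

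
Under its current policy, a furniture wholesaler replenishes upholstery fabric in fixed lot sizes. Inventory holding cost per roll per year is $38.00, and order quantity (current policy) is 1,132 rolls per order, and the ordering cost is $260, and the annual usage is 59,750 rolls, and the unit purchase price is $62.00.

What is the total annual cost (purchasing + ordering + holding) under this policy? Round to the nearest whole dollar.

$3,739,731

Annual ordering cost = (D/Q)·S = (59,750/1,132) × 260 = $13,723.50
Annual holding cost  = (Q/2)·H = (1,132/2) × 38 = $21,508.00
Purchase cost = D·C = 59,750 × 62 = $3,704,500.00
Total = $13,723.50 + $21,508.00 + $3,704,500.00 = $3,739,731.50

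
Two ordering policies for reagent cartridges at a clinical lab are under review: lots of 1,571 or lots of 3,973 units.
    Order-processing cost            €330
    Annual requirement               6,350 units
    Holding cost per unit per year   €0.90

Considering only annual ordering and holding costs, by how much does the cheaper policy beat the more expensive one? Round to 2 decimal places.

€274.47

For each Q, cost = (D/Q)·S + (Q/2)·H.
TC(1,571) = (6,350/1,571)×330 + (1,571/2)×0.9 = €2,040.81
TC(3,973) = (6,350/3,973)×330 + (3,973/2)×0.9 = €2,315.29
Lots of 1,571 are cheaper by €274.47.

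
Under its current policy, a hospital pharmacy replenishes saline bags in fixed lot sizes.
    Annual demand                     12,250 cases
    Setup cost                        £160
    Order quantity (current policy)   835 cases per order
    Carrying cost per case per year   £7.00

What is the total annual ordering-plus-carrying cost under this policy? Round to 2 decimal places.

Orders/yr = 12,250/835 = 14.671; ordering cost = 14.671 × £160 = £2,347.31
Average inventory = 835/2 = 417.5; holding cost = 417.5 × £7 = £2,922.50
Total = £2,347.31 + £2,922.50 = £5,269.81

£5,269.81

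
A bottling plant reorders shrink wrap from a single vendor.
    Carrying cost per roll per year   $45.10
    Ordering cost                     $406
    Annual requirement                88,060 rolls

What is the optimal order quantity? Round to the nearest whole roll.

1,259 rolls

Q* = √(2·D·S / H) = √(2·88,060·406 / 45.1) = √1,585,470.5 ≈ 1,259.15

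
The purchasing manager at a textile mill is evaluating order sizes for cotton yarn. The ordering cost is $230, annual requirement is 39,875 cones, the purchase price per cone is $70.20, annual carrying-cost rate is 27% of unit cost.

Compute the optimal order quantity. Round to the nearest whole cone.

Holding cost per cone per year: H = 27% × $70.2 = $18.9540
EOQ = √(2DS/H) = √(2 × 39,875 × 230 / 18.954)
    = √(967,737.68) ≈ 983.74

984 cones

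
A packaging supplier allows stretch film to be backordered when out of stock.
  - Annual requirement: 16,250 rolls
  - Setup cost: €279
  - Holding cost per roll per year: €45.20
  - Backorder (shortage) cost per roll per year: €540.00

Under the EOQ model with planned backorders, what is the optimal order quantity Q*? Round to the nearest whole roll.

466 rolls

Basic EOQ = √(2·16,250·279/45.2) = 447.893
Backorder adjustment √((H+b)/b) = √((45.2+540)/540) = 1.0410
Q* = 447.893 × 1.0410 ≈ 466.26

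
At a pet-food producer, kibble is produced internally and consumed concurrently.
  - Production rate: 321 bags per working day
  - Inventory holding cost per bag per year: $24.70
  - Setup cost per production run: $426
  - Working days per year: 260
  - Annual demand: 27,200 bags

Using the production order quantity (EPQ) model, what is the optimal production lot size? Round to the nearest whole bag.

1,180 bags

Daily demand d = 27,200/260 = 104.615; p = 321; 1 − d/p = 0.67410
EPQ = √(2DS / (H(1 − d/p)))
    = √(2 × 27,200 × 426 / (24.7 × 0.67410)) ≈ 1,179.76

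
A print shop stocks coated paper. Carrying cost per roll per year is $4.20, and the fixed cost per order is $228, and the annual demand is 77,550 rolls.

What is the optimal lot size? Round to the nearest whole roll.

2,902 rolls

Q* = √(2·D·S / H) = √(2·77,550·228 / 4.2) = √8,419,714.3 ≈ 2,901.67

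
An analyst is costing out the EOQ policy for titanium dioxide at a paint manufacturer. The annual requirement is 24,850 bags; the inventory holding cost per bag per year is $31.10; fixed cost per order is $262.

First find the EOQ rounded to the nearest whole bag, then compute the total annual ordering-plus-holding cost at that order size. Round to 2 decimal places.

Optimal lot size Q* = (2 × 24,850 × $262 / $31.1)^½ ≈ 647.07 → Q = 647 bags
Orders/yr = 24,850/647 = 38.408; ordering cost = 38.408 × $262 = $10,062.91
Average inventory = 647/2 = 323.5; holding cost = 323.5 × $31.1 = $10,060.85
Total = $10,062.91 + $10,060.85 = $20,123.76

$20,123.76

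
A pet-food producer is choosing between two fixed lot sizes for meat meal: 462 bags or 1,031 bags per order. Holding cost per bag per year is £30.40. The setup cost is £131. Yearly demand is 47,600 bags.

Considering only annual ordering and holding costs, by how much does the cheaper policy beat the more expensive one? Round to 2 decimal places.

For each Q, cost = (D/Q)·S + (Q/2)·H.
TC(462) = (47,600/462)×131 + (462/2)×30.4 = £20,519.37
TC(1,031) = (47,600/1,031)×131 + (1,031/2)×30.4 = £21,719.31
Lots of 462 are cheaper by £1,199.94.

£1,199.94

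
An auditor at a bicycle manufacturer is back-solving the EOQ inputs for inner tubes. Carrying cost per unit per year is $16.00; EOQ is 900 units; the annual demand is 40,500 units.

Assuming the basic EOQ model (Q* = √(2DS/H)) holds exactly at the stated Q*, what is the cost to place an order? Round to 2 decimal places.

EOQ relation: Q² = 2DS/H, so rearrange for the unknown.
S = Q²H / (2D) = 900² × 16 / (2 × 40,500) = 160.0000

$160.00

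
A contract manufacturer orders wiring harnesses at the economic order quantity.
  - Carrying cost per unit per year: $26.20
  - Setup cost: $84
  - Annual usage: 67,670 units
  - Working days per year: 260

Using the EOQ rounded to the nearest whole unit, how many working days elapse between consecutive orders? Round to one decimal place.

EOQ = √(2DS/H) = √(2 × 67,670 × 84 / 26.2)
    = √(433,914.50) ≈ 658.72 → Q = 659 units
Cycle time = (working days × Q)/D = (260 × 659) / 67,670 = 2.532 days

2.5 days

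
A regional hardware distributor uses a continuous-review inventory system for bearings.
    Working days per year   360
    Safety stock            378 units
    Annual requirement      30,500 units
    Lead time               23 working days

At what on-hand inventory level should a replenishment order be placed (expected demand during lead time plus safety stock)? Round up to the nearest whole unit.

Daily demand d = 30,500 / 360 = 84.722 units/day
Demand during lead time = 84.722 × 23 = 1,948.61
Reorder point = 1,948.61 + 378 = 2,326.61 → round up

2,327 units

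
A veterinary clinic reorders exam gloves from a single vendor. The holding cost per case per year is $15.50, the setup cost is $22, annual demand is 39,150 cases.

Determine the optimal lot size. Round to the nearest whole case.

333 cases

2DS/H = 2·39,150·22/15.5 = 111,135.48
EOQ = √111,135.48 ≈ 333.37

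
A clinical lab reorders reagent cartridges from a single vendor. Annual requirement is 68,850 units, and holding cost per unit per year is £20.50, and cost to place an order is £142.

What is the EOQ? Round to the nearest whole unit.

977 units

2DS/H = 2·68,850·142/20.5 = 953,824.39
EOQ = √953,824.39 ≈ 976.64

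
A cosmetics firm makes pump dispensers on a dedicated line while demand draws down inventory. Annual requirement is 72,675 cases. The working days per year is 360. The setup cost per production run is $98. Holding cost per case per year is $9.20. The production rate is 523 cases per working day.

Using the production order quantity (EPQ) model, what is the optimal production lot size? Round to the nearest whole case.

Daily demand d = 72,675/360 = 201.875; p = 523; 1 − d/p = 0.61401
EPQ = √(2DS / (H(1 − d/p)))
    = √(2 × 72,675 × 98 / (9.2 × 0.61401)) ≈ 1,587.96

1,588 cases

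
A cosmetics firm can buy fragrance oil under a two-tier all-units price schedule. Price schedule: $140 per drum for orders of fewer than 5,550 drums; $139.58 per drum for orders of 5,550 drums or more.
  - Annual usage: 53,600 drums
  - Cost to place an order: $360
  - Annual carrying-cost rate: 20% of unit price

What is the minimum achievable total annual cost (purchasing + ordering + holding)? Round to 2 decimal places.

H₁ = 20%×$140 = $28.0000;  H₂ = 20%×$139.58 = $27.9160
EOQ₁ = √(2×53,600×360/28.0000) = 1,174.00  (< 5,550, feasible at tier 1)
EOQ₂ = √(2×53,600×360/27.9160) = 1,175.77  (< 5,550 → use Q = 5,550 at tier-2 price)
TC(tier 1 (EOQ₁), Q≈1,174.0) = $7,536,872.12
TC(tier 2, Q≈5,550.0) = $7,562,431.66
Minimum at tier 1 (EOQ₁): $7,536,872.12

$7,536,872.12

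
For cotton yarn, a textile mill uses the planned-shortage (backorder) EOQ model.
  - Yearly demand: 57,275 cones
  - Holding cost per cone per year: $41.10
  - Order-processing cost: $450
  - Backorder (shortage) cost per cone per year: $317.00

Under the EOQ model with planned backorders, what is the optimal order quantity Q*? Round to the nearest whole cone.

Basic EOQ = √(2·57,275·450/41.1) = 1,119.909
Backorder adjustment √((H+b)/b) = √((41.1+317)/317) = 1.0629
Q* = 1,119.909 × 1.0629 ≈ 1,190.30

1,190 cones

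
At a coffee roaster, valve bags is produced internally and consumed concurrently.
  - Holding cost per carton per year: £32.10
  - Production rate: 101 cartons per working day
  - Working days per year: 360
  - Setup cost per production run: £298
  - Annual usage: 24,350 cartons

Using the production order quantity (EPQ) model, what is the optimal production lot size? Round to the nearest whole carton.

d = 24,350/360 = 67.6389 cartons/day;  effective holding cost H(1 − d/p) = 32.1·(1 − 67.6389/101) = 10.60289
Q* = √(2DS / H_eff) = √(2·24,350·298 / 10.60289) ≈ 1,169.93

1,170 cartons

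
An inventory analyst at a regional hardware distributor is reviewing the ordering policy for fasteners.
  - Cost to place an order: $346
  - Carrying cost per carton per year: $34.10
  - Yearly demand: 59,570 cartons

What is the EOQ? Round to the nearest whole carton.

1,099 cartons

Q* = √(2·D·S / H) = √(2·59,570·346 / 34.1) = √1,208,869.2 ≈ 1,099.49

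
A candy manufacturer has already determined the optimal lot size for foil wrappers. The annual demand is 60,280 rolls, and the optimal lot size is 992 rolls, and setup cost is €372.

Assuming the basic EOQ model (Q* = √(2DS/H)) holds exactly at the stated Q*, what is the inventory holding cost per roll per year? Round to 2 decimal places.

Since Q* = (2DS/H)^½, squaring gives Q*²·H = 2DS.
H = 2DS / Q² = 2 × 60,280 × 372 / 992² = 45.5746

€45.57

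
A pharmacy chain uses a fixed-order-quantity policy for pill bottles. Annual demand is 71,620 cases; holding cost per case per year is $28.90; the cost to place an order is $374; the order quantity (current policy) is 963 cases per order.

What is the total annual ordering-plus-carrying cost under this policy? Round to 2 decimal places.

$41,730.39

Annual ordering cost = (D/Q)·S = (71,620/963) × 374 = $27,815.04
Annual holding cost  = (Q/2)·H = (963/2) × 28.9 = $13,915.35
Total = $27,815.04 + $13,915.35 = $41,730.39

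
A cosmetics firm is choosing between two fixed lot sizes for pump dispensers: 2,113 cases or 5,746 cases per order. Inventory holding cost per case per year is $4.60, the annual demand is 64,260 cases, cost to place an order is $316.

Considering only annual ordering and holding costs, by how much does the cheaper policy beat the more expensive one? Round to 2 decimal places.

For each Q, cost = (D/Q)·S + (Q/2)·H.
TC(2,113) = (64,260/2,113)×316 + (2,113/2)×4.6 = $14,470.01
TC(5,746) = (64,260/5,746)×316 + (5,746/2)×4.6 = $16,749.76
Lots of 2,113 are cheaper by $2,279.76.

$2,279.76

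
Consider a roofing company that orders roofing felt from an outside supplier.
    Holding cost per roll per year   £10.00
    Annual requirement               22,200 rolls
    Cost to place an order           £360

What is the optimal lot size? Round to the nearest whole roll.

Optimal lot size Q* = (2 × 22,200 × £360 / £10)^½ ≈ 1,264.28

1,264 rolls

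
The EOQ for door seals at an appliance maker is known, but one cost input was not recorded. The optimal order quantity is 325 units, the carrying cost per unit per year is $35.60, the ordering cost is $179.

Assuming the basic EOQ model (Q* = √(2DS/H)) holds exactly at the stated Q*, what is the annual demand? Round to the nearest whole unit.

10,503 units per year

From Q* = √(2DS/H) ⇒ Q*² = 2DS/H.
D = Q²H / (2S) = 325² × 35.6 / (2 × 179) = 10,503.49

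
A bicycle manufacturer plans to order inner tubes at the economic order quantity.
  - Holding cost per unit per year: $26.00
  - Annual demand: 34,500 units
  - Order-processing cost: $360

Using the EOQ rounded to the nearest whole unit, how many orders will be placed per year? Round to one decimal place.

35.3 orders per year

2DS/H = 2·34,500·360/26 = 955,384.62
EOQ = √955,384.62 ≈ 977.44 → Q = 977
N = D/Q = 34,500/977 ≈ 35.312 orders/yr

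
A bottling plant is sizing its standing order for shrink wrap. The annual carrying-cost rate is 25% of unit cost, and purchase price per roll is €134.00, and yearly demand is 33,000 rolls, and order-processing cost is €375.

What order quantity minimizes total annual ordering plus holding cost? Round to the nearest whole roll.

H = i·C = 0.25 × €134 = €33.5000 per roll-year
EOQ = √(2DS/H) = √(2 × 33,000 × 375 / 33.5)
    = √(738,805.97) ≈ 859.54

860 rolls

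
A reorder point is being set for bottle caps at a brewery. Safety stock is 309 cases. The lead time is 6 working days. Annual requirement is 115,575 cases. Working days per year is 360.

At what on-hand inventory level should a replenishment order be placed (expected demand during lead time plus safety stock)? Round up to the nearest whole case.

Daily demand d = 115,575 / 360 = 321.042 cases/day
Demand during lead time = 321.042 × 6 = 1,926.25
Reorder point = 1,926.25 + 309 = 2,235.25 → round up

2,236 cases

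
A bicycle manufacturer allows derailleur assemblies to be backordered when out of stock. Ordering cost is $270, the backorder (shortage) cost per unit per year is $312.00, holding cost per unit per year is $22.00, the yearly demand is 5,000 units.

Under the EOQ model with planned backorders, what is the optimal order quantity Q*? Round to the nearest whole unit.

Basic EOQ = √(2·5,000·270/22) = 350.325
Backorder adjustment √((H+b)/b) = √((22+312)/312) = 1.0347
Q* = 350.325 × 1.0347 ≈ 362.47

362 units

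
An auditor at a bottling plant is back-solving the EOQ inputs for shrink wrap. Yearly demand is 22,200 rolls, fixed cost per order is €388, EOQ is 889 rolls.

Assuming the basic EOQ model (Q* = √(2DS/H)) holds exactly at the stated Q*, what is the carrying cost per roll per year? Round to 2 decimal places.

From Q* = √(2DS/H) ⇒ Q*² = 2DS/H.
H = 2DS / Q² = 2 × 22,200 × 388 / 889² = 21.7977

€21.80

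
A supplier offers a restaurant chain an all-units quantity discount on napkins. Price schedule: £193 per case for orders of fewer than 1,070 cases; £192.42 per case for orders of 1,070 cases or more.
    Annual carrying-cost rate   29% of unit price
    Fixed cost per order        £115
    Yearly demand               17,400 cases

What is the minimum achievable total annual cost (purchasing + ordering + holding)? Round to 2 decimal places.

£3,373,166.36

H₁ = 29%×£193 = £55.9700;  H₂ = 29%×£192.42 = £55.8018
EOQ₁ = √(2×17,400×115/55.9700) = 267.40  (< 1,070, feasible at tier 1)
EOQ₂ = √(2×17,400×115/55.8018) = 267.80  (< 1,070 → use Q = 1,070 at tier-2 price)
TC(tier 1 (EOQ₁), Q≈267.4) = £3,373,166.36
TC(tier 2, Q≈1,070.0) = £3,379,832.06
Minimum at tier 1 (EOQ₁): £3,373,166.36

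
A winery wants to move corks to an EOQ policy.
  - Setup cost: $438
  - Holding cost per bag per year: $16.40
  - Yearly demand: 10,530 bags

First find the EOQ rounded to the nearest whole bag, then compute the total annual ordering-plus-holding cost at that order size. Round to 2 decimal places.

EOQ = √(2DS/H) = √(2 × 10,530 × 438 / 16.4)
    = √(562,456.10) ≈ 749.97 → Q = 750 bags
Orders/yr = 10,530/750 = 14.040; ordering cost = 14.040 × $438 = $6,149.52
Average inventory = 750/2 = 375; holding cost = 375 × $16.4 = $6,150.00
Total = $6,149.52 + $6,150.00 = $12,299.52

$12,299.52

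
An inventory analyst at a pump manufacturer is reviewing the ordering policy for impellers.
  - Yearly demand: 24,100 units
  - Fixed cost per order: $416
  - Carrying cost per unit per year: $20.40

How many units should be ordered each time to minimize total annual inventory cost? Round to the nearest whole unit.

991 units

Optimal lot size Q* = (2 × 24,100 × $416 / $20.4)^½ ≈ 991.41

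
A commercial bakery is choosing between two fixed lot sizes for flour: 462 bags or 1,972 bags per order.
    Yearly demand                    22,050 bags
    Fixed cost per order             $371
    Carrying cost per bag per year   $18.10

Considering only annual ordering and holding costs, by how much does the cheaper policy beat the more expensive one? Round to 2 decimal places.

TC(Q) = (D/Q)S + (Q/2)H
TC(462) = (22,050/462)×371 + (462/2)×18.1 = $21,887.92
TC(1,972) = (22,050/1,972)×371 + (1,972/2)×18.1 = $21,994.95
Lots of 462 are cheaper by $107.03.

$107.03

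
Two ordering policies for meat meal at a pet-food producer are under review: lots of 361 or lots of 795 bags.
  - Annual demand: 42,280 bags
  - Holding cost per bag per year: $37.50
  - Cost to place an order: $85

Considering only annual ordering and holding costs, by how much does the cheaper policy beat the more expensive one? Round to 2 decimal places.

$2,702.88

TC(Q) = (D/Q)S + (Q/2)H
TC(361) = (42,280/361)×85 + (361/2)×37.5 = $16,723.87
TC(795) = (42,280/795)×85 + (795/2)×37.5 = $19,426.75
Lots of 361 are cheaper by $2,702.88.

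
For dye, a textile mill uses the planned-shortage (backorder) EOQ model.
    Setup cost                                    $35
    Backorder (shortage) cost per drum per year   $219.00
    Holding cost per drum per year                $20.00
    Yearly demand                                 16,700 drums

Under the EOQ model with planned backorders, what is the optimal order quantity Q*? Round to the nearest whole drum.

Q* = √(2DS/H) · √((H + b)/b)
   = √(2 × 16,700 × 35 / 20) · √((20 + 219) / 219)
   = 241.764 × 1.0447 ≈ 252.56

253 drums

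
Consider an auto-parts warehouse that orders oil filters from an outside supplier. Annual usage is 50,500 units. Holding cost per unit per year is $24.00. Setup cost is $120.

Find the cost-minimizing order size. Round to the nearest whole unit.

Optimal lot size Q* = (2 × 50,500 × $120 / $24)^½ ≈ 710.63

711 units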